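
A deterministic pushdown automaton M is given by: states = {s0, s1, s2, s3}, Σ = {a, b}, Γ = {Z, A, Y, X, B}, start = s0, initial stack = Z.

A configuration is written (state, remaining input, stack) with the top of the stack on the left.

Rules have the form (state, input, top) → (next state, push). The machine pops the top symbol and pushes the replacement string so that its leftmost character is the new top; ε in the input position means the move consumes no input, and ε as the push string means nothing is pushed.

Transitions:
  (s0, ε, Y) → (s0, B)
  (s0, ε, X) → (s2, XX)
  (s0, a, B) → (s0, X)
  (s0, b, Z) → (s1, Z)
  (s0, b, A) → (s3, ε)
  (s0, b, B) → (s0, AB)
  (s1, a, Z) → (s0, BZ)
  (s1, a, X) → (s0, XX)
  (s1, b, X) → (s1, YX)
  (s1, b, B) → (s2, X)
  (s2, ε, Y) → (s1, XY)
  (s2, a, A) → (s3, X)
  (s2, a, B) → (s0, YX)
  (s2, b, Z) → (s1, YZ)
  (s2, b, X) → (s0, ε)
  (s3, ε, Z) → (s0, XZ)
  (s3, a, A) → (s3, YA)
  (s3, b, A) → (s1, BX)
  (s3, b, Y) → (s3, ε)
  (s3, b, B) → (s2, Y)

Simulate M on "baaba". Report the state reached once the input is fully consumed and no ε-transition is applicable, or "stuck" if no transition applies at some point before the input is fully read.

(s0, baaba, Z) ⊢ (s1, aaba, Z) ⊢ (s0, aba, BZ) ⊢ (s0, ba, XZ) ⊢ (s2, ba, XXZ) ⊢ (s0, a, XZ) ⊢ (s2, a, XXZ)
No transition for (s2, a, top X); M blocks with input a remaining.

stuck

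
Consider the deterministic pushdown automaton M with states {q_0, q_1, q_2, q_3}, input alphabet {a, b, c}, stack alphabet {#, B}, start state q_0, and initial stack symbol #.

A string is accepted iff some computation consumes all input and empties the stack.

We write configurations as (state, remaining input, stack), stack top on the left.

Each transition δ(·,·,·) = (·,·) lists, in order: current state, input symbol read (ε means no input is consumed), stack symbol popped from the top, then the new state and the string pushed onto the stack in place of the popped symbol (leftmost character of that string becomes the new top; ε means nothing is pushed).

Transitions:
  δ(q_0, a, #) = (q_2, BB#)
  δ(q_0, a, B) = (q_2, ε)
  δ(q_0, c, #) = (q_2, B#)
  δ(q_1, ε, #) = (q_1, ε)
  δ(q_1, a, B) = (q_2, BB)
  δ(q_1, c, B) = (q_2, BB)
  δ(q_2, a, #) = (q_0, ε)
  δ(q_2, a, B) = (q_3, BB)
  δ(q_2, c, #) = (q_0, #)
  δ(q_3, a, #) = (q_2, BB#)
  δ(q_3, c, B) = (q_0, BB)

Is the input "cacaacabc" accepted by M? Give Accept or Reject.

(q_0, cacaacabc, #)
  read c, top #: go to q_2, push B# → (q_2, acaacabc, B#)
  read a, top B: go to q_3, push BB → (q_3, caacabc, BB#)
  read c, top B: go to q_0, push BB → (q_0, aacabc, BBB#)
  read a, top B: go to q_2, push ε → (q_2, acabc, BB#)
  read a, top B: go to q_3, push BB → (q_3, cabc, BBB#)
  read c, top B: go to q_0, push BB → (q_0, abc, BBBB#)
  read a, top B: go to q_2, push ε → (q_2, bc, BBB#)
No transition applies at (q_2, bc, BBB#); input not fully consumed.

Reject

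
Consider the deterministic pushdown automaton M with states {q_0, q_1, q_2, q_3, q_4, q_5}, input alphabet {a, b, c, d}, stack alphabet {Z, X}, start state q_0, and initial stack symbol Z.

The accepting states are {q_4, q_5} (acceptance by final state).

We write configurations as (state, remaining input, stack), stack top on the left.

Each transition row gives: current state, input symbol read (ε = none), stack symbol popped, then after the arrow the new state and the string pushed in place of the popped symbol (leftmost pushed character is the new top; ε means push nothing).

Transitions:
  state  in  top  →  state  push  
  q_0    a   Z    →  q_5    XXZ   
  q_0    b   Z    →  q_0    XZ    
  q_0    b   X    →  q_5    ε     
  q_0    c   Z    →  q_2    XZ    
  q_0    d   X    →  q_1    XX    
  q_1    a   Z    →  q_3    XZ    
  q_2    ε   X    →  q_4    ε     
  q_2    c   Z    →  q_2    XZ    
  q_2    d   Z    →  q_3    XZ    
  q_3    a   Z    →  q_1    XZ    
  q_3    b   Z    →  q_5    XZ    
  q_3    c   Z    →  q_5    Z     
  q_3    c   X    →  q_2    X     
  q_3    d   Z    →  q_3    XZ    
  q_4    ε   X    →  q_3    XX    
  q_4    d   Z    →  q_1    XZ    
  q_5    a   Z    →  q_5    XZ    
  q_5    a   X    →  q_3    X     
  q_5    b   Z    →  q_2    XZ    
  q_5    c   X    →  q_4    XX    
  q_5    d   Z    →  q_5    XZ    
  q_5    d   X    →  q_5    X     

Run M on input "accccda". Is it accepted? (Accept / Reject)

(q_0, accccda, Z)
  read a, top Z: go to q_5, push XXZ → (q_5, ccccda, XXZ)
  read c, top X: go to q_4, push XX → (q_4, cccda, XXXZ)
  ε-move, top X: go to q_3, push XX → (q_3, cccda, XXXXZ)
  read c, top X: go to q_2, push X → (q_2, ccda, XXXXZ)
  ε-move, top X: go to q_4, push ε → (q_4, ccda, XXXZ)
  ε-move, top X: go to q_3, push XX → (q_3, ccda, XXXXZ)
  read c, top X: go to q_2, push X → (q_2, cda, XXXXZ)
  ε-move, top X: go to q_4, push ε → (q_4, cda, XXXZ)
  ε-move, top X: go to q_3, push XX → (q_3, cda, XXXXZ)
  read c, top X: go to q_2, push X → (q_2, da, XXXXZ)
  ε-move, top X: go to q_4, push ε → (q_4, da, XXXZ)
  ε-move, top X: go to q_3, push XX → (q_3, da, XXXXZ)
No transition applies at (q_3, da, XXXXZ); input not fully consumed.

Reject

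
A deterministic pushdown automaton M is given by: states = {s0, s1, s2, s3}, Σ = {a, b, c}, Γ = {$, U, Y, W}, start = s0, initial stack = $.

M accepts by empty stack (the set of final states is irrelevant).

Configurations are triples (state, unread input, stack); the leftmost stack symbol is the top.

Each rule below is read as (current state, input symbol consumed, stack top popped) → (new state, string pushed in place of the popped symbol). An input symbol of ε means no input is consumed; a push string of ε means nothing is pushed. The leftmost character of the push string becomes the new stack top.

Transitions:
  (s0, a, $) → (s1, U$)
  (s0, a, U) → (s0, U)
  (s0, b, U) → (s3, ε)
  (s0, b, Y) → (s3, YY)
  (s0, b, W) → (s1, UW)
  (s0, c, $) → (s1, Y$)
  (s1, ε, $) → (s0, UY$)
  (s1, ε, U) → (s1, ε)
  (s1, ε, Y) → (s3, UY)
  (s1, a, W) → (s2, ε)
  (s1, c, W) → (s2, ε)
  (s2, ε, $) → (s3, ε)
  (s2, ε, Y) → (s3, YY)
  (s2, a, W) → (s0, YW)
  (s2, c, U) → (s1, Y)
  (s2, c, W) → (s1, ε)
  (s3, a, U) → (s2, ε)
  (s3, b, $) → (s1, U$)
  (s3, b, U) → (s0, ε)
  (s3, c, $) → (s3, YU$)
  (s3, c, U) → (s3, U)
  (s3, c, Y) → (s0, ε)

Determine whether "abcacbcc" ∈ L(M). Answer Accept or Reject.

(s0, abcacbcc, $)
  read a, top $: go to s1, push U$ → (s1, bcacbcc, U$)
  ε-move, top U: go to s1, push ε → (s1, bcacbcc, $)
  ε-move, top $: go to s0, push UY$ → (s0, bcacbcc, UY$)
  read b, top U: go to s3, push ε → (s3, cacbcc, Y$)
  read c, top Y: go to s0, push ε → (s0, acbcc, $)
  read a, top $: go to s1, push U$ → (s1, cbcc, U$)
  ε-move, top U: go to s1, push ε → (s1, cbcc, $)
  ε-move, top $: go to s0, push UY$ → (s0, cbcc, UY$)
No transition applies at (s0, cbcc, UY$); input not fully consumed.

Reject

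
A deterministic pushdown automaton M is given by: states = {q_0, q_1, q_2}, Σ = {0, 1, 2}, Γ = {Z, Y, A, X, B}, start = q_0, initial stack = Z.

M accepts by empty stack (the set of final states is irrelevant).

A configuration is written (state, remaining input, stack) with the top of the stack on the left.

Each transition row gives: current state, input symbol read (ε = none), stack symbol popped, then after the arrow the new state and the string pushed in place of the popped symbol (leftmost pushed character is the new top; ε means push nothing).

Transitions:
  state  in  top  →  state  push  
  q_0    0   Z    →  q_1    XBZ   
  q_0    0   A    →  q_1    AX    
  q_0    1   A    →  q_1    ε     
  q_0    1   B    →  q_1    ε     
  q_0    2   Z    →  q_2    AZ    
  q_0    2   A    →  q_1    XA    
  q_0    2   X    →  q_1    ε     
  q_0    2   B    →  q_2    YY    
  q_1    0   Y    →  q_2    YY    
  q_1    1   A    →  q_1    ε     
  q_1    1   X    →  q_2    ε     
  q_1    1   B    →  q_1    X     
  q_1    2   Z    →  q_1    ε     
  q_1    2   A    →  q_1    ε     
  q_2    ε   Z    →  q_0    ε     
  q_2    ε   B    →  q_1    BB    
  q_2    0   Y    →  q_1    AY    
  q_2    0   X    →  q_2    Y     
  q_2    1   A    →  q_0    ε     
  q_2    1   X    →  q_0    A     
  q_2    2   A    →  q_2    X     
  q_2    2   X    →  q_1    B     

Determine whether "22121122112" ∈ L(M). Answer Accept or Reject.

Accept

(q_0, 22121122112, Z)
  read 2, top Z: go to q_2, push AZ → (q_2, 2121122112, AZ)
  read 2, top A: go to q_2, push X → (q_2, 121122112, XZ)
  read 1, top X: go to q_0, push A → (q_0, 21122112, AZ)
  read 2, top A: go to q_1, push XA → (q_1, 1122112, XAZ)
  read 1, top X: go to q_2, push ε → (q_2, 122112, AZ)
  read 1, top A: go to q_0, push ε → (q_0, 22112, Z)
  read 2, top Z: go to q_2, push AZ → (q_2, 2112, AZ)
  read 2, top A: go to q_2, push X → (q_2, 112, XZ)
  read 1, top X: go to q_0, push A → (q_0, 12, AZ)
  read 1, top A: go to q_1, push ε → (q_1, 2, Z)
  read 2, top Z: go to q_1, push ε → (q_1, ε, ε)
All input consumed and the stack is empty.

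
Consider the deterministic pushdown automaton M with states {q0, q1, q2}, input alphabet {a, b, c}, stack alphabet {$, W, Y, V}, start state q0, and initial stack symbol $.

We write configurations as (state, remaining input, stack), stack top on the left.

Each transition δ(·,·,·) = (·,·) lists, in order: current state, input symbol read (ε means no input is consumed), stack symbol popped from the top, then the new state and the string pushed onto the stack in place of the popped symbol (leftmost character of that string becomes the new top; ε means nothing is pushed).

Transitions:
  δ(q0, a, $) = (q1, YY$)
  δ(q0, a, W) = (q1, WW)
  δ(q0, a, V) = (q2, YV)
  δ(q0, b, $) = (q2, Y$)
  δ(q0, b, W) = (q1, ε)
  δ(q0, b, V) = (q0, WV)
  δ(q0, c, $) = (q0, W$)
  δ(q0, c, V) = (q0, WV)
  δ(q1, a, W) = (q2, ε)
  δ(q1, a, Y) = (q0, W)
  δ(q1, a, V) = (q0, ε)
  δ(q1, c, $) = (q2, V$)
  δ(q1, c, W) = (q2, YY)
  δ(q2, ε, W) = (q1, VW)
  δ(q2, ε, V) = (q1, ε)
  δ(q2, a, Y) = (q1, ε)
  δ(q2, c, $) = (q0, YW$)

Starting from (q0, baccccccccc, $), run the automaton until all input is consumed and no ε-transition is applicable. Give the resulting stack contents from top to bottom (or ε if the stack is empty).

$

(q0, baccccccccc, $) ⊢ (q2, accccccccc, Y$) ⊢ (q1, ccccccccc, $) ⊢ (q2, cccccccc, V$) ⊢ (q1, cccccccc, $) ⊢ (q2, ccccccc, V$) ⊢ (q1, ccccccc, $) ⊢ (q2, cccccc, V$) ⊢ (q1, cccccc, $) ⊢ (q2, ccccc, V$) ⊢ (q1, ccccc, $) ⊢ (q2, cccc, V$) ⊢ (q1, cccc, $) ⊢ (q2, ccc, V$) ⊢ (q1, ccc, $) ⊢ (q2, cc, V$) ⊢ (q1, cc, $) ⊢ (q2, c, V$) ⊢ (q1, c, $) ⊢ (q2, ε, V$) ⊢ (q1, ε, $)
All input consumed in state q1 with stack $.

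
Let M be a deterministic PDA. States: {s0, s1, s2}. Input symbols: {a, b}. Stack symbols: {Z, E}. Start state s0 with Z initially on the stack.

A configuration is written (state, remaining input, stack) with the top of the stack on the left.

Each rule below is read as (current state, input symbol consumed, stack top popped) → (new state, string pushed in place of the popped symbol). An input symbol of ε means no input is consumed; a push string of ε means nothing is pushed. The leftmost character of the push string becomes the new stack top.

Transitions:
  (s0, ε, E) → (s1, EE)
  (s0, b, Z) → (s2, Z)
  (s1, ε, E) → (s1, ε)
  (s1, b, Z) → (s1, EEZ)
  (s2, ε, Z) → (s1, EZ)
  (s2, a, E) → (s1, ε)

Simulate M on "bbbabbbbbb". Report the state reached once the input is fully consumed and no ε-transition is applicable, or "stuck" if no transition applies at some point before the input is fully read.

(s0, bbbabbbbbb, Z)
  read b, top Z: go to s2, push Z → (s2, bbabbbbbb, Z)
  ε-move, top Z: go to s1, push EZ → (s1, bbabbbbbb, EZ)
  ε-move, top E: go to s1, push ε → (s1, bbabbbbbb, Z)
  read b, top Z: go to s1, push EEZ → (s1, babbbbbb, EEZ)
  ε-move, top E: go to s1, push ε → (s1, babbbbbb, EZ)
  ε-move, top E: go to s1, push ε → (s1, babbbbbb, Z)
  read b, top Z: go to s1, push EEZ → (s1, abbbbbb, EEZ)
  ε-move, top E: go to s1, push ε → (s1, abbbbbb, EZ)
  ε-move, top E: go to s1, push ε → (s1, abbbbbb, Z)
No transition for (s1, a, top Z); M blocks with input abbbbbb remaining.

stuck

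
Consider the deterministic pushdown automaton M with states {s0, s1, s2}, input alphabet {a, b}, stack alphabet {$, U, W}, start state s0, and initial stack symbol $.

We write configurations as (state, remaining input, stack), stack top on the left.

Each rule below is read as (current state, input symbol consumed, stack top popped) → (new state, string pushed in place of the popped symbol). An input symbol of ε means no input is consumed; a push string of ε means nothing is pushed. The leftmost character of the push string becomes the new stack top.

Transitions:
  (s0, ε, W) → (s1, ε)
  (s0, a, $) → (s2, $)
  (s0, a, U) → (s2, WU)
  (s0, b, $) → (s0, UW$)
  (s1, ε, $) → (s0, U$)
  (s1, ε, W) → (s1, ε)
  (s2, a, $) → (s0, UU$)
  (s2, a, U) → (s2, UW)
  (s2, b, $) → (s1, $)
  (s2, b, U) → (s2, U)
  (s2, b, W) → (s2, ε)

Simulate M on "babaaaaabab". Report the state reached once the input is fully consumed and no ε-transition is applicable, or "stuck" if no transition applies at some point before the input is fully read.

s2

(s0, babaaaaabab, $)
  read b, top $: go to s0, push UW$ → (s0, abaaaaabab, UW$)
  read a, top U: go to s2, push WU → (s2, baaaaabab, WUW$)
  read b, top W: go to s2, push ε → (s2, aaaaabab, UW$)
  read a, top U: go to s2, push UW → (s2, aaaabab, UWW$)
  read a, top U: go to s2, push UW → (s2, aaabab, UWWW$)
  read a, top U: go to s2, push UW → (s2, aabab, UWWWW$)
  read a, top U: go to s2, push UW → (s2, abab, UWWWWW$)
  read a, top U: go to s2, push UW → (s2, bab, UWWWWWW$)
  read b, top U: go to s2, push U → (s2, ab, UWWWWWW$)
  read a, top U: go to s2, push UW → (s2, b, UWWWWWWW$)
  read b, top U: go to s2, push U → (s2, ε, UWWWWWWW$)
All input consumed; M is in state s2.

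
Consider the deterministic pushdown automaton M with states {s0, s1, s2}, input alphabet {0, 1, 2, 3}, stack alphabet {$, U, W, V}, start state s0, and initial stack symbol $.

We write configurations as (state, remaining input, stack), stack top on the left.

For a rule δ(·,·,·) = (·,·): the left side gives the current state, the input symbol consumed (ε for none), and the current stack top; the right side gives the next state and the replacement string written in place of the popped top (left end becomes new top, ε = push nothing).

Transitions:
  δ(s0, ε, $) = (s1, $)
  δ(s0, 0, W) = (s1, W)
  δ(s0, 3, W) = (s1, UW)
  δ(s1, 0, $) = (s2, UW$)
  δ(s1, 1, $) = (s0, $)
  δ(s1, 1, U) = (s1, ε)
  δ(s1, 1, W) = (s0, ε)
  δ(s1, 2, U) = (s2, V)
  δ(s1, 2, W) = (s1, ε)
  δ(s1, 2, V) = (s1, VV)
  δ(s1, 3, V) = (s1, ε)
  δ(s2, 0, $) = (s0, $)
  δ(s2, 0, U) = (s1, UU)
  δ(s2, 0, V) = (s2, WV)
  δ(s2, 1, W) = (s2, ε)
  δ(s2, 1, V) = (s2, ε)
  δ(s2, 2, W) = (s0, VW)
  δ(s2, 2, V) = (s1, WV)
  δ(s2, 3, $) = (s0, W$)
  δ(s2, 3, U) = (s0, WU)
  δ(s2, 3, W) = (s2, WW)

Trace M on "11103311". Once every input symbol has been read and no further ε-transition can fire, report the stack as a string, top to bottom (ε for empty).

UW$

(s0, 11103311, $)
  ε-move, top $: go to s1, push $ → (s1, 11103311, $)
  read 1, top $: go to s0, push $ → (s0, 1103311, $)
  ε-move, top $: go to s1, push $ → (s1, 1103311, $)
  read 1, top $: go to s0, push $ → (s0, 103311, $)
  ε-move, top $: go to s1, push $ → (s1, 103311, $)
  read 1, top $: go to s0, push $ → (s0, 03311, $)
  ε-move, top $: go to s1, push $ → (s1, 03311, $)
  read 0, top $: go to s2, push UW$ → (s2, 3311, UW$)
  read 3, top U: go to s0, push WU → (s0, 311, WUW$)
  read 3, top W: go to s1, push UW → (s1, 11, UWUW$)
  read 1, top U: go to s1, push ε → (s1, 1, WUW$)
  read 1, top W: go to s0, push ε → (s0, ε, UW$)
All input consumed in state s0 with stack UW$.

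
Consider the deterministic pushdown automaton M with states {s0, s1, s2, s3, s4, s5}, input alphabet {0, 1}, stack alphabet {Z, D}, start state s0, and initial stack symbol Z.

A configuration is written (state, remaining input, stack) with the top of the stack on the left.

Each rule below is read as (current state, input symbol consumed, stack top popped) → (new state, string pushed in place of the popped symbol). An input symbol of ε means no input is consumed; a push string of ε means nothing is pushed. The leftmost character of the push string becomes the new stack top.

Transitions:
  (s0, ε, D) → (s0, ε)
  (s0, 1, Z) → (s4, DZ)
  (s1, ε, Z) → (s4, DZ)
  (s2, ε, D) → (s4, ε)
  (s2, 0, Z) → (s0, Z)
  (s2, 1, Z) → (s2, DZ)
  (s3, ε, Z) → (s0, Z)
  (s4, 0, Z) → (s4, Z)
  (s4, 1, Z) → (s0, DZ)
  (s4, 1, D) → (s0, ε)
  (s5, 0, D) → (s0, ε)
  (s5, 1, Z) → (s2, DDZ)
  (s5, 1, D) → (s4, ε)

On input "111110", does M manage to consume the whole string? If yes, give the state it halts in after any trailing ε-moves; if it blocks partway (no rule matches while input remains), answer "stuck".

stuck

(s0, 111110, Z) ⊢ (s4, 11110, DZ) ⊢ (s0, 1110, Z) ⊢ (s4, 110, DZ) ⊢ (s0, 10, Z) ⊢ (s4, 0, DZ)
No transition for (s4, 0, top D); M blocks with input 0 remaining.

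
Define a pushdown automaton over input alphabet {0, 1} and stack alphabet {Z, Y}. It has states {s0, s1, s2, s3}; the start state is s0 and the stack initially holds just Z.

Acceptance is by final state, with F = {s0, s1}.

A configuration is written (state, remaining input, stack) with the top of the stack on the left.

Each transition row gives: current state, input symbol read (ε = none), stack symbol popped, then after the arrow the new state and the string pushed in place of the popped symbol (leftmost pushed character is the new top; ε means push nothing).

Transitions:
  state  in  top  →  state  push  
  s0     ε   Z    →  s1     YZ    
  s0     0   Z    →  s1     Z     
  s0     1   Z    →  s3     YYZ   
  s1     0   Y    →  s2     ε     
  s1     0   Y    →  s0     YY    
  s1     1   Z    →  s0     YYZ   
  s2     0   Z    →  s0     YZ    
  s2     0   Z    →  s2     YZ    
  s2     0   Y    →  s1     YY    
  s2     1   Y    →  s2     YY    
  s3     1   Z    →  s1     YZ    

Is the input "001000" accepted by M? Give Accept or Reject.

Accept

One accepting computation: (s0, 001000, Z) ⊢ (s1, 001000, YZ) ⊢ (s2, 01000, Z) ⊢ (s2, 1000, YZ) ⊢ (s2, 000, YYZ) ⊢ (s1, 00, YYYZ) ⊢ (s2, 0, YYZ) ⊢ (s1, ε, YYYZ)
All input consumed and state s1 ∈ F.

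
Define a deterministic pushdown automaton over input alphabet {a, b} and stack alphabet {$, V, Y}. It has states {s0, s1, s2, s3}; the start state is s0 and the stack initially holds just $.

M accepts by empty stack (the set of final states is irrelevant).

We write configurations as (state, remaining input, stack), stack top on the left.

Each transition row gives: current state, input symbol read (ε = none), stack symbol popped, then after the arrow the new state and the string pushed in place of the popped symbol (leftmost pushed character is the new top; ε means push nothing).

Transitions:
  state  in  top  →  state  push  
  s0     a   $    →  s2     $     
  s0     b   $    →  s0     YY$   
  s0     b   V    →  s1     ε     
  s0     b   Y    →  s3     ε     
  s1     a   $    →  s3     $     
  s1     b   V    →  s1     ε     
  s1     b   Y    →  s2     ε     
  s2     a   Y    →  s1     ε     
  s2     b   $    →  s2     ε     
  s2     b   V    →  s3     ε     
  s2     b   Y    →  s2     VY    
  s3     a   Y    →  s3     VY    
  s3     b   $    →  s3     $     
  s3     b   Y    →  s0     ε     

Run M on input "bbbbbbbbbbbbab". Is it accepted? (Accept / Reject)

Accept

(s0, bbbbbbbbbbbbab, $)
  read b, top $: go to s0, push YY$ → (s0, bbbbbbbbbbbab, YY$)
  read b, top Y: go to s3, push ε → (s3, bbbbbbbbbbab, Y$)
  read b, top Y: go to s0, push ε → (s0, bbbbbbbbbab, $)
  read b, top $: go to s0, push YY$ → (s0, bbbbbbbbab, YY$)
  read b, top Y: go to s3, push ε → (s3, bbbbbbbab, Y$)
  read b, top Y: go to s0, push ε → (s0, bbbbbbab, $)
  read b, top $: go to s0, push YY$ → (s0, bbbbbab, YY$)
  read b, top Y: go to s3, push ε → (s3, bbbbab, Y$)
  read b, top Y: go to s0, push ε → (s0, bbbab, $)
  read b, top $: go to s0, push YY$ → (s0, bbab, YY$)
  read b, top Y: go to s3, push ε → (s3, bab, Y$)
  read b, top Y: go to s0, push ε → (s0, ab, $)
  read a, top $: go to s2, push $ → (s2, b, $)
  read b, top $: go to s2, push ε → (s2, ε, ε)
All input consumed and the stack is empty.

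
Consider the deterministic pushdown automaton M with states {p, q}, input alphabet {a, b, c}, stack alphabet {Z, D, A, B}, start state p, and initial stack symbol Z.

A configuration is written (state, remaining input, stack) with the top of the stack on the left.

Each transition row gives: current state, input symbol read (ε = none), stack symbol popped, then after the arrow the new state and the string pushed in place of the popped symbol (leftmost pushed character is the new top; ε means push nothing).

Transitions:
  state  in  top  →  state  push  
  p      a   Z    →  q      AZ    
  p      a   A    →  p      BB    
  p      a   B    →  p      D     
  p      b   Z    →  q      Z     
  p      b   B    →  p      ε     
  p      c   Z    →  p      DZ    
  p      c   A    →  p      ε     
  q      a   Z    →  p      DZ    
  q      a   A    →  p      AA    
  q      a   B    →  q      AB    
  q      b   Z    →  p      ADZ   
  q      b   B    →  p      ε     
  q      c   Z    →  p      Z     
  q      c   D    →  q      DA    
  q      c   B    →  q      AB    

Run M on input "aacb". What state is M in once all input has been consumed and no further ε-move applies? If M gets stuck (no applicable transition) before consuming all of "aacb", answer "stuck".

stuck

(p, aacb, Z)
  read a, top Z: go to q, push AZ → (q, acb, AZ)
  read a, top A: go to p, push AA → (p, cb, AAZ)
  read c, top A: go to p, push ε → (p, b, AZ)
No transition for (p, b, top A); M blocks with input b remaining.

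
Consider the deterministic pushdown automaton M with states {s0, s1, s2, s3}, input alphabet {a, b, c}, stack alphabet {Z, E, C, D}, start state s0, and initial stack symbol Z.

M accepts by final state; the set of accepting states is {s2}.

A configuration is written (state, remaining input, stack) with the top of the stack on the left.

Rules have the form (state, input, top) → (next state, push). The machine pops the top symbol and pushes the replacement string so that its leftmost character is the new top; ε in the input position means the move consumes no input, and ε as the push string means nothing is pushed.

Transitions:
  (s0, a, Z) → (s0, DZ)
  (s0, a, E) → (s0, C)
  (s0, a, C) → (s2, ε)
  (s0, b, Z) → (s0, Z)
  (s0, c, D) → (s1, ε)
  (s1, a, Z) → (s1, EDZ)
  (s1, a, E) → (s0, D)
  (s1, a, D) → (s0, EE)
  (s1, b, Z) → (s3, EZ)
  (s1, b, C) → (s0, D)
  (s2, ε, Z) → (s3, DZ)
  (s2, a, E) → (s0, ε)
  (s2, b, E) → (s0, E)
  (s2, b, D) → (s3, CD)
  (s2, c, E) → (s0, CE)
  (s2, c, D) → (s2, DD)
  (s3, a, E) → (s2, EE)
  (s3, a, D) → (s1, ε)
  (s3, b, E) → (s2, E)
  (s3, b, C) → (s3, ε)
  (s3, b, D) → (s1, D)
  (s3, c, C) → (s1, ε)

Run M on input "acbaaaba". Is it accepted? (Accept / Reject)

(s0, acbaaaba, Z)
  read a, top Z: go to s0, push DZ → (s0, cbaaaba, DZ)
  read c, top D: go to s1, push ε → (s1, baaaba, Z)
  read b, top Z: go to s3, push EZ → (s3, aaaba, EZ)
  read a, top E: go to s2, push EE → (s2, aaba, EEZ)
  read a, top E: go to s0, push ε → (s0, aba, EZ)
  read a, top E: go to s0, push C → (s0, ba, CZ)
No transition applies at (s0, ba, CZ); input not fully consumed.

Reject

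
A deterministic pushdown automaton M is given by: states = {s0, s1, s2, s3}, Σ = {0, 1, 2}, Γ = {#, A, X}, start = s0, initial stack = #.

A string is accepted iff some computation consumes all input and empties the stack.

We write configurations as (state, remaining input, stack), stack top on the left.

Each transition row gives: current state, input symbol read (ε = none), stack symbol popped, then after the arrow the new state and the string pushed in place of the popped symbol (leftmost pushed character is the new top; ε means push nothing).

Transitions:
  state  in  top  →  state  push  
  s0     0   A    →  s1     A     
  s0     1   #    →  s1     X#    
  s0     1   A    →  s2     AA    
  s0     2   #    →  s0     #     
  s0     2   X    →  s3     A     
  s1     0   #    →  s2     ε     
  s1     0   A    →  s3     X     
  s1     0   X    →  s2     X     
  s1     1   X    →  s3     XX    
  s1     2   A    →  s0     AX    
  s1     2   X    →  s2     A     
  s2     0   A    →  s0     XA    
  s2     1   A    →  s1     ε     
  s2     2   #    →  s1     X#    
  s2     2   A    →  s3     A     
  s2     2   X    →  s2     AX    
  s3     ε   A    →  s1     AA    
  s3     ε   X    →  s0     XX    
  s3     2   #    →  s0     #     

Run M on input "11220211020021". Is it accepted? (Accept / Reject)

(s0, 11220211020021, #)
  read 1, top #: go to s1, push X# → (s1, 1220211020021, X#)
  read 1, top X: go to s3, push XX → (s3, 220211020021, XX#)
  ε-move, top X: go to s0, push XX → (s0, 220211020021, XXX#)
  read 2, top X: go to s3, push A → (s3, 20211020021, AXX#)
  ε-move, top A: go to s1, push AA → (s1, 20211020021, AAXX#)
  read 2, top A: go to s0, push AX → (s0, 0211020021, AXAXX#)
  read 0, top A: go to s1, push A → (s1, 211020021, AXAXX#)
  read 2, top A: go to s0, push AX → (s0, 11020021, AXXAXX#)
  read 1, top A: go to s2, push AA → (s2, 1020021, AAXXAXX#)
  read 1, top A: go to s1, push ε → (s1, 020021, AXXAXX#)
  read 0, top A: go to s3, push X → (s3, 20021, XXXAXX#)
  ε-move, top X: go to s0, push XX → (s0, 20021, XXXXAXX#)
  read 2, top X: go to s3, push A → (s3, 0021, AXXXAXX#)
  ε-move, top A: go to s1, push AA → (s1, 0021, AAXXXAXX#)
  read 0, top A: go to s3, push X → (s3, 021, XAXXXAXX#)
  ε-move, top X: go to s0, push XX → (s0, 021, XXAXXXAXX#)
No transition applies at (s0, 021, XXAXXXAXX#); input not fully consumed.

Reject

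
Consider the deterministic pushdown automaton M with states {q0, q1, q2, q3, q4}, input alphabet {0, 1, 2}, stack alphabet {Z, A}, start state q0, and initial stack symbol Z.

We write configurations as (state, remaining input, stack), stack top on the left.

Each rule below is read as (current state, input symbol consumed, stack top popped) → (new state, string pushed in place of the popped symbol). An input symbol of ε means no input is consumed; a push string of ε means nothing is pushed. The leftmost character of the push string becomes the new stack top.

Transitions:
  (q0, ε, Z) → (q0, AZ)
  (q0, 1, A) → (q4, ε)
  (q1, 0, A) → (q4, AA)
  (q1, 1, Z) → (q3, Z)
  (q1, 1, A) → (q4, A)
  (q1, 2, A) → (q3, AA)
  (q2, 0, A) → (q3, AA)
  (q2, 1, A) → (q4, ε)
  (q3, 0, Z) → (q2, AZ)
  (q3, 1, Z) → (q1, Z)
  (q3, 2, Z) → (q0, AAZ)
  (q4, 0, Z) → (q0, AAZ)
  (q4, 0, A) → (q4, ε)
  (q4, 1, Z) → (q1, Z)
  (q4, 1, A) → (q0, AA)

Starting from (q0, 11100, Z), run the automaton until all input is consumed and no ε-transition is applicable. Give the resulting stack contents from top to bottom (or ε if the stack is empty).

AAZ

(q0, 11100, Z)
  ε-move, top Z: go to q0, push AZ → (q0, 11100, AZ)
  read 1, top A: go to q4, push ε → (q4, 1100, Z)
  read 1, top Z: go to q1, push Z → (q1, 100, Z)
  read 1, top Z: go to q3, push Z → (q3, 00, Z)
  read 0, top Z: go to q2, push AZ → (q2, 0, AZ)
  read 0, top A: go to q3, push AA → (q3, ε, AAZ)
All input consumed in state q3 with stack AAZ.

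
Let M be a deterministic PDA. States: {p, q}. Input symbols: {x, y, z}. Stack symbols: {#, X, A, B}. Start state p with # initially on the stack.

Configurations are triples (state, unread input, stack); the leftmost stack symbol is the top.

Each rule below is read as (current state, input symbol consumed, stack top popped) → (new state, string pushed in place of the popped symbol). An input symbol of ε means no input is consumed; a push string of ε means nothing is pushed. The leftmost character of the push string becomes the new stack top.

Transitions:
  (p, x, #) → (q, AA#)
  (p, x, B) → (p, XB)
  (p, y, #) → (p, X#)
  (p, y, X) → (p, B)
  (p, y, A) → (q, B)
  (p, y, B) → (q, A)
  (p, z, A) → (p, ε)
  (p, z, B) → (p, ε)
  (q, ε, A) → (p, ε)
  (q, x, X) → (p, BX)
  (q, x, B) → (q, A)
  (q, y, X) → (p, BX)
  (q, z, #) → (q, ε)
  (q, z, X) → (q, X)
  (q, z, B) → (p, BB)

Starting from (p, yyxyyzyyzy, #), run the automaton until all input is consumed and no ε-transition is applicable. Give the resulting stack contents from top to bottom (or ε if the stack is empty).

X#

(p, yyxyyzyyzy, #) ⊢ (p, yxyyzyyzy, X#) ⊢ (p, xyyzyyzy, B#) ⊢ (p, yyzyyzy, XB#) ⊢ (p, yzyyzy, BB#) ⊢ (q, zyyzy, AB#) ⊢ (p, zyyzy, B#) ⊢ (p, yyzy, #) ⊢ (p, yzy, X#) ⊢ (p, zy, B#) ⊢ (p, y, #) ⊢ (p, ε, X#)
All input consumed in state p with stack X#.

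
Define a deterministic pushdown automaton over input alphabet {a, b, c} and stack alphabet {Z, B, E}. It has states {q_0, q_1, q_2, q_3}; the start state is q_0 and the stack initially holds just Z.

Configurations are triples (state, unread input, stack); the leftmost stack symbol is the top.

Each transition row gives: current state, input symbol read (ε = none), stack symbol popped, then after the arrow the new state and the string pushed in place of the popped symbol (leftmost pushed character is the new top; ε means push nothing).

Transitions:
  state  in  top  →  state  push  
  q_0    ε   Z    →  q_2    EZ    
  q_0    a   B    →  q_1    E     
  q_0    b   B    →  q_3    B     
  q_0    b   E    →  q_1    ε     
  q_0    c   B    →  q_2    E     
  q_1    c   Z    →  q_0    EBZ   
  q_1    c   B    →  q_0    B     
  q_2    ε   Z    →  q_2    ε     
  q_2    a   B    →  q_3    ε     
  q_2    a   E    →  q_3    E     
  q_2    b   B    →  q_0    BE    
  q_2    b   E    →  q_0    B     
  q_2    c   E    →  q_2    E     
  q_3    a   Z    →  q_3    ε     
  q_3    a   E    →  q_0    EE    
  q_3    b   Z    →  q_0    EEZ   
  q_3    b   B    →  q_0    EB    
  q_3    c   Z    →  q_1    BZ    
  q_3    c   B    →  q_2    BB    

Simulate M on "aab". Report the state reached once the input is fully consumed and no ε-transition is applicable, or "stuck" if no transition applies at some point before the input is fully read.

(q_0, aab, Z)
  ε-move, top Z: go to q_2, push EZ → (q_2, aab, EZ)
  read a, top E: go to q_3, push E → (q_3, ab, EZ)
  read a, top E: go to q_0, push EE → (q_0, b, EEZ)
  read b, top E: go to q_1, push ε → (q_1, ε, EZ)
All input consumed; M is in state q_1.

q_1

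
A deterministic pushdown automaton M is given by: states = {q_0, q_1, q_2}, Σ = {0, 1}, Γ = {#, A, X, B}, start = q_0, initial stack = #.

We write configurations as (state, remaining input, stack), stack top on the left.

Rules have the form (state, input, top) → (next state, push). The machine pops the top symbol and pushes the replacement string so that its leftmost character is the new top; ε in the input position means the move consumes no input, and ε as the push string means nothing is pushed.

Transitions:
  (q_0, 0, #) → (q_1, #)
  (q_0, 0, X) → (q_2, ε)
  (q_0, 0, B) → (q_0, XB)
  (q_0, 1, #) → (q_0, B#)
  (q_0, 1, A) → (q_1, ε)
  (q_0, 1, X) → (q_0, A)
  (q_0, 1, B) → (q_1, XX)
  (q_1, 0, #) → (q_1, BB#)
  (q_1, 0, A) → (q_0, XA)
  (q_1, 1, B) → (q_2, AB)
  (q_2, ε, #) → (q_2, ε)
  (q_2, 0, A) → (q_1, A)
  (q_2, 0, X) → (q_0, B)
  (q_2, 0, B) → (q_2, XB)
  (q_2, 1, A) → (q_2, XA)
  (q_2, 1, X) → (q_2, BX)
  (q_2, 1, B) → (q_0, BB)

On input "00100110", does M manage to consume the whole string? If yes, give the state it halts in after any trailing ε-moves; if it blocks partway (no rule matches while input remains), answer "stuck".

q_0

(q_0, 00100110, #) ⊢ (q_1, 0100110, #) ⊢ (q_1, 100110, BB#) ⊢ (q_2, 00110, ABB#) ⊢ (q_1, 0110, ABB#) ⊢ (q_0, 110, XABB#) ⊢ (q_0, 10, AABB#) ⊢ (q_1, 0, ABB#) ⊢ (q_0, ε, XABB#)
All input consumed; M is in state q_0.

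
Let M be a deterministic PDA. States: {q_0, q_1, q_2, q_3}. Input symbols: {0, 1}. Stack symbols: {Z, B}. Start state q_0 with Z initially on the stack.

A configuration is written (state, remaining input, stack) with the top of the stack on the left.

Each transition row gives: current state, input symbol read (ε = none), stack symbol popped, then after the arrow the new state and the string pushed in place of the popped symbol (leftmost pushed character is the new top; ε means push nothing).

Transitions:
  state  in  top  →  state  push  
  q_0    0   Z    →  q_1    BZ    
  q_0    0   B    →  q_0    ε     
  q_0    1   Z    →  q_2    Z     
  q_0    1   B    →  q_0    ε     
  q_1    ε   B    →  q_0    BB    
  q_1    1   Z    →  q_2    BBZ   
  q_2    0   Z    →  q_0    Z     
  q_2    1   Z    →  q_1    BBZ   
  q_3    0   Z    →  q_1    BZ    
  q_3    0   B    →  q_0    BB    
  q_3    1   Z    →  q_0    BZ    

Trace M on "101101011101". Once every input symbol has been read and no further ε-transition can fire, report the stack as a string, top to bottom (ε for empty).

(q_0, 101101011101, Z) ⊢ (q_2, 01101011101, Z) ⊢ (q_0, 1101011101, Z) ⊢ (q_2, 101011101, Z) ⊢ (q_1, 01011101, BBZ) ⊢ (q_0, 01011101, BBBZ) ⊢ (q_0, 1011101, BBZ) ⊢ (q_0, 011101, BZ) ⊢ (q_0, 11101, Z) ⊢ (q_2, 1101, Z) ⊢ (q_1, 101, BBZ) ⊢ (q_0, 101, BBBZ) ⊢ (q_0, 01, BBZ) ⊢ (q_0, 1, BZ) ⊢ (q_0, ε, Z)
All input consumed in state q_0 with stack Z.

Z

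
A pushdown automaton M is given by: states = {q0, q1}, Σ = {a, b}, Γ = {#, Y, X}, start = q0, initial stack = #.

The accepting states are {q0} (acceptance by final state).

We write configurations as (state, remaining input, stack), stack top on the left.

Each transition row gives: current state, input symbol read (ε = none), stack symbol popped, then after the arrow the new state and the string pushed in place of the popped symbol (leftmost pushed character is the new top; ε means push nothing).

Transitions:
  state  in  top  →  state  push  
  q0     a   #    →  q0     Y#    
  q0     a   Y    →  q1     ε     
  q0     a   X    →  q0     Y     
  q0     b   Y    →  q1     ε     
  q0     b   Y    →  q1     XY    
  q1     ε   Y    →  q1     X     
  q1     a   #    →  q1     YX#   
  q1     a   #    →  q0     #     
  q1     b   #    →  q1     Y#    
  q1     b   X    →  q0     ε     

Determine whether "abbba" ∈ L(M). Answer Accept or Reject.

Accept

One accepting computation: (q0, abbba, #) ⊢ (q0, bbba, Y#) ⊢ (q1, bba, XY#) ⊢ (q0, ba, Y#) ⊢ (q1, a, #) ⊢ (q0, ε, #)
All input consumed and state q0 ∈ F.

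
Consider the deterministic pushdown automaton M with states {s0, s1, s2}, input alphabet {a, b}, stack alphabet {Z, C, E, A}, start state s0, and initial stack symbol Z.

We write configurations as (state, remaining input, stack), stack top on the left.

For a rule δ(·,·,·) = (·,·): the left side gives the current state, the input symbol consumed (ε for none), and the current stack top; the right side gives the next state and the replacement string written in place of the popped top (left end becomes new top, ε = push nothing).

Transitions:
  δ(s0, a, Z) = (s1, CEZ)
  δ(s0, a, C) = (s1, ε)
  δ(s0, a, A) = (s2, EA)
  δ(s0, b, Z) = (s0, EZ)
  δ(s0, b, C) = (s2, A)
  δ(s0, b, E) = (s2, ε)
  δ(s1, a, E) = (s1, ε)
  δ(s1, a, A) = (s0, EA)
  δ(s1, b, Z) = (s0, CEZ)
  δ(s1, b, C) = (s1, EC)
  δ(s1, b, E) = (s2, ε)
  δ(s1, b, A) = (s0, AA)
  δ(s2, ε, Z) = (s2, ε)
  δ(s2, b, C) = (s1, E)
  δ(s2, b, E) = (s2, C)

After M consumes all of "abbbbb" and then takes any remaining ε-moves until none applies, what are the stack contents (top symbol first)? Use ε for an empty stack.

(s0, abbbbb, Z)
  read a, top Z: go to s1, push CEZ → (s1, bbbbb, CEZ)
  read b, top C: go to s1, push EC → (s1, bbbb, ECEZ)
  read b, top E: go to s2, push ε → (s2, bbb, CEZ)
  read b, top C: go to s1, push E → (s1, bb, EEZ)
  read b, top E: go to s2, push ε → (s2, b, EZ)
  read b, top E: go to s2, push C → (s2, ε, CZ)
All input consumed in state s2 with stack CZ.

CZ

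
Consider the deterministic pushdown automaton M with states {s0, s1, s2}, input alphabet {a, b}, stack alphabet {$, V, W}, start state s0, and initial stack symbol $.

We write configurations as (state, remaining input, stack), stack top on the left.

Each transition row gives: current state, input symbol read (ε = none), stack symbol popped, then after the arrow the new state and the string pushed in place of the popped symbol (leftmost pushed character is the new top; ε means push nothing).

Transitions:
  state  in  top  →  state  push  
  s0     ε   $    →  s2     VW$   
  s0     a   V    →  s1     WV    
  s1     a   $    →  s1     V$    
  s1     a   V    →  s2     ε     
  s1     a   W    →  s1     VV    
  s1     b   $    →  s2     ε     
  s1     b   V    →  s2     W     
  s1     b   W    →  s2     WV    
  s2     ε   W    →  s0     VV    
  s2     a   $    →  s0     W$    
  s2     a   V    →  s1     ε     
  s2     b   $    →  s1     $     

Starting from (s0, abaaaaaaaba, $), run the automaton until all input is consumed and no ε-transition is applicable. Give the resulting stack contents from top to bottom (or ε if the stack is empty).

V$

(s0, abaaaaaaaba, $) ⊢ (s2, abaaaaaaaba, VW$) ⊢ (s1, baaaaaaaba, W$) ⊢ (s2, aaaaaaaba, WV$) ⊢ (s0, aaaaaaaba, VVV$) ⊢ (s1, aaaaaaba, WVVV$) ⊢ (s1, aaaaaba, VVVVV$) ⊢ (s2, aaaaba, VVVV$) ⊢ (s1, aaaba, VVV$) ⊢ (s2, aaba, VV$) ⊢ (s1, aba, V$) ⊢ (s2, ba, $) ⊢ (s1, a, $) ⊢ (s1, ε, V$)
All input consumed in state s1 with stack V$.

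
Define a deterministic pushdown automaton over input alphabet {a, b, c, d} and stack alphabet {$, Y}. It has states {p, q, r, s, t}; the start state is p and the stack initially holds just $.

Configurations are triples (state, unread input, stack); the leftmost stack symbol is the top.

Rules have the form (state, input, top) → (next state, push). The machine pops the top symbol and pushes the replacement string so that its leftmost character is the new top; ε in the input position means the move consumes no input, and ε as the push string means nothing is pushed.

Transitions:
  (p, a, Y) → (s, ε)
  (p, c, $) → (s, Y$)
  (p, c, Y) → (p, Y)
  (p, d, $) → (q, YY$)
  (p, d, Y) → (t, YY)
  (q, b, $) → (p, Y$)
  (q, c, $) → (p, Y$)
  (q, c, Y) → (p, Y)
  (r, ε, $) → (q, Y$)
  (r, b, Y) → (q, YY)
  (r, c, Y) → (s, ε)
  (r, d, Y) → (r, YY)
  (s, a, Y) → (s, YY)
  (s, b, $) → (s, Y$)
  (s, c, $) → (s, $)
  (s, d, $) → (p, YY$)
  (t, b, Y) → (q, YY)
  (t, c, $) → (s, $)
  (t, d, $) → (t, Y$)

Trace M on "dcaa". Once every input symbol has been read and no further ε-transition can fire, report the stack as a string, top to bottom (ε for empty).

(p, dcaa, $)
  read d, top $: go to q, push YY$ → (q, caa, YY$)
  read c, top Y: go to p, push Y → (p, aa, YY$)
  read a, top Y: go to s, push ε → (s, a, Y$)
  read a, top Y: go to s, push YY → (s, ε, YY$)
All input consumed in state s with stack YY$.

YY$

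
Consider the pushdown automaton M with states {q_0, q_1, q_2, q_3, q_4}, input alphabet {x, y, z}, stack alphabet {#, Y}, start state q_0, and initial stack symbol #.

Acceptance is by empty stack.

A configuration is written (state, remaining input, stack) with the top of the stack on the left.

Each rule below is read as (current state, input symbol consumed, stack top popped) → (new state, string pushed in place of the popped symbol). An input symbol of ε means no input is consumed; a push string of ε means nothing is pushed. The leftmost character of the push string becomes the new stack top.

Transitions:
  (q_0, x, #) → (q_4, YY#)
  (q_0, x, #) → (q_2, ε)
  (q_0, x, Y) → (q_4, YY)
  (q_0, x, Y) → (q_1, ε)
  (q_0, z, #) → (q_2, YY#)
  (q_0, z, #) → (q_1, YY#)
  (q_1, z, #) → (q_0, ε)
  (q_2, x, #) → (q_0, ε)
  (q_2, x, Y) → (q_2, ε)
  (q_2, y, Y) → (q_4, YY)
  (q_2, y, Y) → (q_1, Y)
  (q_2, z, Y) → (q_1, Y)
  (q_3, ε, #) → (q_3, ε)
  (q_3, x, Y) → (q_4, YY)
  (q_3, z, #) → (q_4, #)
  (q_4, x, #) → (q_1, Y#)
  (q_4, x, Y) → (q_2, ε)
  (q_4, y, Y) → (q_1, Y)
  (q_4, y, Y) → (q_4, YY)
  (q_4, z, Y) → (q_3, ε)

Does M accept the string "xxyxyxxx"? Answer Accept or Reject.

Accept

One accepting computation: (q_0, xxyxyxxx, #) ⊢ (q_4, xyxyxxx, YY#) ⊢ (q_2, yxyxxx, Y#) ⊢ (q_4, xyxxx, YY#) ⊢ (q_2, yxxx, Y#) ⊢ (q_4, xxx, YY#) ⊢ (q_2, xx, Y#) ⊢ (q_2, x, #) ⊢ (q_0, ε, ε)
All input consumed and the stack is empty.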